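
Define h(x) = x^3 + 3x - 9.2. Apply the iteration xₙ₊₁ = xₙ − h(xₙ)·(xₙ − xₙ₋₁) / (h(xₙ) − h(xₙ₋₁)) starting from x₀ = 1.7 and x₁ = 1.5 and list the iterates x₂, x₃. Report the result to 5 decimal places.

1.62395, 1.62835

h(1.7) = 0.8130000, h(1.5) = -1.3250000
x₂ = 1.5000000 − (-1.3250000)·(1.5000000 − 1.7000000) / (-1.3250000 − 0.8130000) = 1.5000000 − (0.2650000)/(-2.1380000) = 1.6239476
h(1.6239476) = -0.0454730
x₃ = 1.6239476 − (-0.0454730)·(1.6239476 − 1.5000000) / (-0.0454730 − (-1.3250000)) = 1.6239476 − (-0.0056363)/(1.2795270) = 1.6283526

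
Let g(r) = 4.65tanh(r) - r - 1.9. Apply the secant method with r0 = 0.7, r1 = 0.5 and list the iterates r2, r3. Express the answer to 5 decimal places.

g(0.7) = 0.2103102, g(0.5) = -0.2511552
r2 = 0.5000000 − (-0.2511552)·(0.5000000 − 0.7000000) / (-0.2511552 − 0.2103102) = 0.5000000 − (0.0502310)/(-0.4614654) = 0.6088512
g(0.6088512) = 0.0175771
r3 = 0.6088512 − 0.0175771·(0.6088512 − 0.5000000) / (0.0175771 − (-0.2511552)) = 0.6088512 − (0.0019133)/(0.2687323) = 0.6017315

0.60885, 0.60173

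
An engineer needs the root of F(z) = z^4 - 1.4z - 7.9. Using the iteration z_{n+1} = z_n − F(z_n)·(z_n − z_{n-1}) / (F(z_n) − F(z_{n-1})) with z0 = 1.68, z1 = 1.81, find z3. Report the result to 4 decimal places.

F(1.68) = -2.286058, F(1.81) = 0.298831
z2 = 1.810000 − 0.298831·(1.810000 − 1.680000) / (0.298831 − (-2.286058)) = 1.810000 − (0.038848)/(2.584889) = 1.794971
F(1.794971) = -0.032183
z3 = 1.794971 − (-0.032183)·(1.794971 − 1.810000) / (-0.032183 − 0.298831) = 1.794971 − (0.000484)/(-0.331014) = 1.796432

1.7964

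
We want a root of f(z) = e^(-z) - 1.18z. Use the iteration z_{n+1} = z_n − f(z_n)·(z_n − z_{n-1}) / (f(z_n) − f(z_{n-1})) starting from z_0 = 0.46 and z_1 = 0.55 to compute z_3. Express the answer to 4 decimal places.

0.5093

f(0.46) = 0.088484, f(0.55) = -0.072050
z_2 = 0.550000 − (-0.072050)·(0.550000 − 0.460000) / (-0.072050 − 0.088484) = 0.550000 − (-0.006485)/(-0.160534) = 0.509607
f(0.509607) = -0.000604
z_3 = 0.509607 − (-0.000604)·(0.509607 − 0.550000) / (-0.000604 − (-0.072050)) = 0.509607 − (0.000024)/(0.071446) = 0.509265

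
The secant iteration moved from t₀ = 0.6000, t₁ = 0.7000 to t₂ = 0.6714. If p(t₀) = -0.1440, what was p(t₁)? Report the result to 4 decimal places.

0.0577

The secant line through (0.6000, -0.1440) and (0.7000, p(t₁)) crosses zero at t₂ = 0.6714.
So (0.6000, -0.1440), (0.7000, p(t₁)), (0.6714, 0) are collinear:
p(t₁) = -0.1440 · (0.7000 − 0.6714) / (0.6000 − 0.6714) = -0.1440 · (0.028600)/(-0.071400) = 0.057681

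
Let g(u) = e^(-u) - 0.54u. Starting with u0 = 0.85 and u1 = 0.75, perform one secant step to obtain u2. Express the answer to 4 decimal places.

0.8181

g(0.85) = -0.031585, g(0.75) = 0.067367
u2 = 0.750000 − 0.067367·(0.750000 − 0.850000) / (0.067367 − (-0.031585)) = 0.750000 − (-0.006737)/(0.098952) = 0.818080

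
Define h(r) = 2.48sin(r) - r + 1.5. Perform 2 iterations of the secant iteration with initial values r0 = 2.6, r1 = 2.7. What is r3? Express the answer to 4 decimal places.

2.6565

h(2.6) = 0.178443, h(2.7) = -0.140098
r2 = 2.700000 − (-0.140098)·(2.700000 − 2.600000) / (-0.140098 − 0.178443) = 2.700000 − (-0.014010)/(-0.318541) = 2.656019
h(2.656019) = 0.001436
r3 = 2.656019 − 0.001436·(2.656019 − 2.700000) / (0.001436 − (-0.140098)) = 2.656019 − (-0.000063)/(0.141534) = 2.656465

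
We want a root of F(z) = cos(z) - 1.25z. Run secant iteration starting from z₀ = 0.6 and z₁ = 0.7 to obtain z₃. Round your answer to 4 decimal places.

0.6411

F(0.6) = 0.075336, F(0.7) = -0.110158
z₂ = 0.700000 − (-0.110158)·(0.700000 − 0.600000) / (-0.110158 − 0.075336) = 0.700000 − (-0.011016)/(-0.185493) = 0.640614
F(0.640614) = 0.000962
z₃ = 0.640614 − 0.000962·(0.640614 − 0.700000) / (0.000962 − (-0.110158)) = 0.640614 − (-0.000057)/(0.111120) = 0.641128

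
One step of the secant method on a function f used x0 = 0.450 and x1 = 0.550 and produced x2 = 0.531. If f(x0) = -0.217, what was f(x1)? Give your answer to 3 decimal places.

0.051

The secant line through (0.450, -0.217) and (0.550, f(x1)) crosses zero at x2 = 0.531.
So (0.450, -0.217), (0.550, f(x1)), (0.531, 0) are collinear:
f(x1) = -0.217 · (0.550 − 0.531) / (0.450 − 0.531) = -0.217 · (0.01900)/(-0.08100) = 0.05090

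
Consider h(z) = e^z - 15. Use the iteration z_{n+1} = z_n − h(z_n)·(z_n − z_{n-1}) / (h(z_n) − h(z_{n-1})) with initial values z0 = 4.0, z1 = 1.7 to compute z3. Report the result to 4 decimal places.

3.0809

h(4.0) = 39.598150, h(1.7) = -9.526053
z2 = 1.700000 − (-9.526053)·(1.700000 − 4.000000) / (-9.526053 − 39.598150) = 1.700000 − (21.909921)/(-49.124203) = 2.146011
h(2.146011) = -6.449321
z3 = 2.146011 − (-6.449321)·(2.146011 − 1.700000) / (-6.449321 − (-9.526053)) = 2.146011 − (-2.876466)/(3.076732) = 3.080920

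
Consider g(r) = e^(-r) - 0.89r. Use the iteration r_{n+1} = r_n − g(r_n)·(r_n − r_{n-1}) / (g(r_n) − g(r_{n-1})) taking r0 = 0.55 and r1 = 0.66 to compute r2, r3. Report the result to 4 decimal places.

0.6109, 0.6103

g(0.55) = 0.087450, g(0.66) = -0.070549
r2 = 0.660000 − (-0.070549)·(0.660000 − 0.550000) / (-0.070549 − 0.087450) = 0.660000 − (-0.007760)/(-0.157998) = 0.610883
g(0.610883) = -0.000815
r3 = 0.610883 − (-0.000815)·(0.610883 − 0.660000) / (-0.000815 − (-0.070549)) = 0.610883 − (0.000040)/(0.069734) = 0.610309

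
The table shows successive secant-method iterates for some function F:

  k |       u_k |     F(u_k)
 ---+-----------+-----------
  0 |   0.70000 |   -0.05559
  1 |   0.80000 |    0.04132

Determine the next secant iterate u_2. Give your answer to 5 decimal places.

u_2 = 0.80000 − 0.04132·(0.80000 − 0.70000) / (0.04132 − (-0.05559))
   = 0.80000 − (0.0041320)/(0.0969100) = 0.7573625

0.75736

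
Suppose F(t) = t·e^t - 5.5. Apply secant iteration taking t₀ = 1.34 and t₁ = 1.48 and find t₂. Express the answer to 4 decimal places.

1.3787

F(1.34) = -0.382482, F(1.48) = 1.001560
t₂ = 1.480000 − 1.001560·(1.480000 − 1.340000) / (1.001560 − (-0.382482)) = 1.480000 − (0.140218)/(1.384041) = 1.378689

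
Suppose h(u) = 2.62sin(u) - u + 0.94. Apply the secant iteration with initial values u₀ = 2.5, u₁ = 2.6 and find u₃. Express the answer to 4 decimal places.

h(2.5) = 0.007997, h(2.6) = -0.309386
u₂ = 2.600000 − (-0.309386)·(2.600000 − 2.500000) / (-0.309386 − 0.007997) = 2.600000 − (-0.030939)/(-0.317383) = 2.502520
h(2.502520) = 0.000184
u₃ = 2.502520 − 0.000184·(2.502520 − 2.600000) / (0.000184 − (-0.309386)) = 2.502520 − (-0.000018)/(0.309570) = 2.502577

2.5026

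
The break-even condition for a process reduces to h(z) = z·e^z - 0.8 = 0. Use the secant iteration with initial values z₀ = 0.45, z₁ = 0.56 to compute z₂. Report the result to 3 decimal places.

h(0.45) = -0.09426, h(0.56) = 0.18038
z₂ = 0.56000 − 0.18038·(0.56000 − 0.45000) / (0.18038 − (-0.09426)) = 0.56000 − (0.01984)/(0.27464) = 0.48775

0.488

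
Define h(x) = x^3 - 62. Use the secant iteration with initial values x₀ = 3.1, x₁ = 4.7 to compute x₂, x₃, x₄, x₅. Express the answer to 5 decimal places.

h(3.1) = -32.2090000, h(4.7) = 41.8230000
x₂ = 4.7000000 − 41.8230000·(4.7000000 − 3.1000000) / (41.8230000 − (-32.2090000)) = 4.7000000 − (66.9168000)/(74.0320000) = 3.7961098
h(3.7961098) = -7.2963514
x₃ = 3.7961098 − (-7.2963514)·(3.7961098 − 4.7000000) / (-7.2963514 − 41.8230000) = 3.7961098 − (6.5951006)/(-49.1193514) = 3.9303766
h(3.9303766) = -1.2840898
x₄ = 3.9303766 − (-1.2840898)·(3.9303766 − 3.7961098) / (-1.2840898 − (-7.2963514)) = 3.9303766 − (-0.1724107)/(6.0122616) = 3.9590532
h(3.9590532) = 0.0546024
x₅ = 3.9590532 − 0.0546024·(3.9590532 − 3.9303766) / (0.0546024 − (-1.2840898)) = 3.9590532 − (0.0015658)/(1.3386922) = 3.9578835

3.79611, 3.93038, 3.95905, 3.95788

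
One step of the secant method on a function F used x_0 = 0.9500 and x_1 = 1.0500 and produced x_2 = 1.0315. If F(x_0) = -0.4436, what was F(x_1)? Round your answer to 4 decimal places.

The secant line through (0.9500, -0.4436) and (1.0500, F(x_1)) crosses zero at x_2 = 1.0315.
So (0.9500, -0.4436), (1.0500, F(x_1)), (1.0315, 0) are collinear:
F(x_1) = -0.4436 · (1.0500 − 1.0315) / (0.9500 − 1.0315) = -0.4436 · (0.018500)/(-0.081500) = 0.100694

0.1007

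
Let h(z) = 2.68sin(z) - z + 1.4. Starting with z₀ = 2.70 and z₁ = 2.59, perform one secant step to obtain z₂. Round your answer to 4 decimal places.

2.6539

h(2.70) = -0.154622, h(2.59) = 0.214439
z₂ = 2.590000 − 0.214439·(2.590000 − 2.700000) / (0.214439 − (-0.154622)) = 2.590000 − (-0.023588)/(0.369061) = 2.653914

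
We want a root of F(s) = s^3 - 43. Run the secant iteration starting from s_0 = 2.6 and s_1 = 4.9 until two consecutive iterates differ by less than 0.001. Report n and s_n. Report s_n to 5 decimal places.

n = 6, s_n = 3.50340

F(2.6) = -25.4240000, F(4.9) = 74.6490000
s_2 = 4.9000000 − 74.6490000·(2.3000000)/(100.0730000) = 3.1843254;  |Δ| = 1.7156746
F(3.1843254) = -10.7111676
s_3 = 3.1843254 − (-10.7111676)·(-1.7156746)/(-85.3601676) = 3.3996118;  |Δ| = 0.2152863
F(3.3996118) = -3.7094620
s_4 = 3.3996118 − (-3.7094620)·(0.2152863)/(7.0017056) = 3.5136692;  |Δ| = 0.1140574
F(3.5136692) = 0.3793075
s_5 = 3.5136692 − 0.3793075·(0.1140574)/(4.0887695) = 3.5030883;  |Δ| = 0.0105809
F(3.5030883) = -0.0114046
s_6 = 3.5030883 − (-0.0114046)·(-0.0105809)/(-0.3907121) = 3.5033972;  |Δ| = 0.0003088
|s_6 − s_5| = 0.0003088 < 0.001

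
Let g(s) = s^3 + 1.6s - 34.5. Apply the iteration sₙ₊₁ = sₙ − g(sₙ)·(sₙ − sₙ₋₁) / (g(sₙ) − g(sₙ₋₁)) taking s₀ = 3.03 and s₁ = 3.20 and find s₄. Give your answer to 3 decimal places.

g(3.03) = -1.83387, g(3.20) = 3.38800
s₂ = 3.20000 − 3.38800·(3.20000 − 3.03000) / (3.38800 − (-1.83387)) = 3.20000 − (0.57596)/(5.22187) = 3.08970
g(3.08970) = -0.06137
s₃ = 3.08970 − (-0.06137)·(3.08970 − 3.20000) / (-0.06137 − 3.38800) = 3.08970 − (0.00677)/(-3.44937) = 3.09166
g(3.09166) = -0.00199
s₄ = 3.09166 − (-0.00199)·(3.09166 − 3.08970) / (-0.00199 − (-0.06137)) = 3.09166 − (0.00000)/(0.05938) = 3.09173

3.092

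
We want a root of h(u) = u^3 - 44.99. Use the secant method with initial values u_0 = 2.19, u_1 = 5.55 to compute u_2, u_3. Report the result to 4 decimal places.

h(2.19) = -34.486541, h(5.55) = 125.963875
u_2 = 5.550000 − 125.963875·(5.550000 − 2.190000) / (125.963875 − (-34.486541)) = 5.550000 − (423.238620)/(160.450416) = 2.912184
h(2.912184) = -20.292296
u_3 = 2.912184 − (-20.292296)·(2.912184 − 5.550000) / (-20.292296 − 125.963875) = 2.912184 − (53.527335)/(-146.256171) = 3.278168

2.9122, 3.2782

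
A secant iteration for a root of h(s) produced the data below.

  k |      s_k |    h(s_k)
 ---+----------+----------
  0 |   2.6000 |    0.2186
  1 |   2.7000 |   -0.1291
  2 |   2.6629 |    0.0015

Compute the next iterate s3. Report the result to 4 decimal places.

2.6633

s3 = 2.6629 − 0.0015·(2.6629 − 2.7000) / (0.0015 − (-0.1291))
   = 2.6629 − (-0.000056)/(0.130600) = 2.663326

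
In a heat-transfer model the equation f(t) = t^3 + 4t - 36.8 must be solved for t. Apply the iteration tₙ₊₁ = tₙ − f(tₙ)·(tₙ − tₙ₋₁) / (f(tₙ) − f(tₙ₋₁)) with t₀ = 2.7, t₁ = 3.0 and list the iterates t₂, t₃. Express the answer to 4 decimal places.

f(2.7) = -6.317000, f(3.0) = 2.200000
t₂ = 3.000000 − 2.200000·(3.000000 − 2.700000) / (2.200000 − (-6.317000)) = 3.000000 − (0.660000)/(8.517000) = 2.922508
f(2.922508) = -0.148674
t₃ = 2.922508 − (-0.148674)·(2.922508 − 3.000000) / (-0.148674 − 2.200000) = 2.922508 − (0.011521)/(-2.348674) = 2.927413

2.9225, 2.9274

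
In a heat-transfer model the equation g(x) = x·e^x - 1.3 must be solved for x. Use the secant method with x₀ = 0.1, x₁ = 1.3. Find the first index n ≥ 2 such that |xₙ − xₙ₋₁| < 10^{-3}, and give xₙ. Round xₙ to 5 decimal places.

g(0.1) = -1.1894829, g(1.3) = 3.4700857
x₂ = 1.3000000 − 3.4700857·(1.2000000)/(4.6595686) = 0.4063330;  |Δ| = 0.8936670
g(0.4063330) = -0.6899713
x₃ = 0.4063330 − (-0.6899713)·(-0.8936670)/(-4.1600570) = 0.5545532;  |Δ| = 0.1482202
g(0.5545532) = -0.3344325
x₄ = 0.5545532 − (-0.3344325)·(0.1482202)/(0.3555388) = 0.6939745;  |Δ| = 0.1394213
g(0.6939745) = 0.0890977
x₅ = 0.6939745 − 0.0890977·(0.1394213)/(0.4235302) = 0.6646445;  |Δ| = 0.0293299
g(0.6646445) = -0.0080643
x₆ = 0.6646445 − (-0.0080643)·(-0.0293299)/(-0.0971619) = 0.6670789;  |Δ| = 0.0024343
g(0.6670789) = -0.0001721
x₇ = 0.6670789 − (-0.0001721)·(0.0024343)/(0.0078922) = 0.6671320;  |Δ| = 0.0000531
|x₇ − x₆| = 0.0000531 < 10^{-3}

n = 7, xₙ = 0.66713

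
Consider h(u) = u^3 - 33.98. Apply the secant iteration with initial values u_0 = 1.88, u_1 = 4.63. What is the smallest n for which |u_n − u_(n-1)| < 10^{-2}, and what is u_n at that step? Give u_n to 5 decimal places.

h(1.88) = -27.3353280, h(4.63) = 65.2728470
u_2 = 4.6300000 − 65.2728470·(2.7500000)/(92.6081750) = 2.6917226;  |Δ| = 1.9382774
h(2.6917226) = -14.4774715
u_3 = 2.6917226 − (-14.4774715)·(-1.9382774)/(-79.7503185) = 3.0435878;  |Δ| = 0.3518651
h(3.0435878) = -5.7859487
u_4 = 3.0435878 − (-5.7859487)·(0.3518651)/(8.6915228) = 3.2778244;  |Δ| = 0.2342367
h(3.2778244) = 1.2373822
u_5 = 3.2778244 − 1.2373822·(0.2342367)/(7.0233309) = 3.2365562;  |Δ| = 0.0412682
h(3.2365562) = -0.0761145
u_6 = 3.2365562 − (-0.0761145)·(-0.0412682)/(-1.3134967) = 3.2389476;  |Δ| = 0.0023914
|u_6 − u_5| = 0.0023914 < 10^{-2}

n = 6, u_n = 3.23895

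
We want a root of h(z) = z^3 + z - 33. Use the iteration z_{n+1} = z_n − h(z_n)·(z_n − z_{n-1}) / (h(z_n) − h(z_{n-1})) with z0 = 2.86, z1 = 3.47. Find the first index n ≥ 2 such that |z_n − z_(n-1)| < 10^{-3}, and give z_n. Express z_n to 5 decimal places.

n = 5, z_n = 3.10365

h(2.86) = -6.7463440, h(3.47) = 12.2519230
z2 = 3.4700000 − 12.2519230·(0.6100000)/(18.9982670) = 3.0766129;  |Δ| = 0.3933871
h(3.0766129) = -0.8015631
z3 = 3.0766129 − (-0.8015631)·(-0.3933871)/(-13.0534861) = 3.1007693;  |Δ| = 0.0241563
h(3.1007693) = -0.0860476
z4 = 3.1007693 − (-0.0860476)·(0.0241563)/(0.7155155) = 3.1036743;  |Δ| = 0.0029050
h(3.1036743) = 0.0007296
z5 = 3.1036743 − 0.0007296·(0.0029050)/(0.0867772) = 3.1036499;  |Δ| = 0.0000244
|z5 − z4| = 0.0000244 < 10^{-3}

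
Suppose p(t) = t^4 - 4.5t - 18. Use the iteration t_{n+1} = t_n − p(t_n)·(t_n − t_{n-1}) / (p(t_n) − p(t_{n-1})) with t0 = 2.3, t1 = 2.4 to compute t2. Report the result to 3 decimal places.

p(2.3) = -0.36590, p(2.4) = 4.37760
t2 = 2.40000 − 4.37760·(2.40000 − 2.30000) / (4.37760 − (-0.36590)) = 2.40000 − (0.43776)/(4.74350) = 2.30771

2.308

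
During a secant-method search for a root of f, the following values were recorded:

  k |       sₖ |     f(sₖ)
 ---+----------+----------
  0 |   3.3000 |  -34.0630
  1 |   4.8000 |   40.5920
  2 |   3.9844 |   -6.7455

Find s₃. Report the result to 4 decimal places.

4.1006

s₃ = 3.9844 − (-6.7455)·(3.9844 − 4.8000) / (-6.7455 − 40.5920)
   = 3.9844 − (5.501630)/(-47.337500) = 4.100621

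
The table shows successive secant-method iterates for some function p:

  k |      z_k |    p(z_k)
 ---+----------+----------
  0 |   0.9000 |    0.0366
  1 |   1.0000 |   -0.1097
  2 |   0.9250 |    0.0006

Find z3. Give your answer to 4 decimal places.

0.9254

z3 = 0.9250 − 0.0006·(0.9250 − 1.0000) / (0.0006 − (-0.1097))
   = 0.9250 − (-0.000045)/(0.110300) = 0.925408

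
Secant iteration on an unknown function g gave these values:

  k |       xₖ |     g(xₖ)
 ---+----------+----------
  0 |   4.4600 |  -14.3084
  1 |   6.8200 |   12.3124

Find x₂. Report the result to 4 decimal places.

x₂ = 6.8200 − 12.3124·(6.8200 − 4.4600) / (12.3124 − (-14.3084))
   = 6.8200 − (29.057264)/(26.620800) = 5.728475

5.7285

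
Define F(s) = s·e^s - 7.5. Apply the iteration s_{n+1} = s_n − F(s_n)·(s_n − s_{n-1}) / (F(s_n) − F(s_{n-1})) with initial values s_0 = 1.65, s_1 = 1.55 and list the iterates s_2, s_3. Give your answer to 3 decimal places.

F(1.65) = 1.09152, F(1.55) = -0.19722
s_2 = 1.55000 − (-0.19722)·(1.55000 − 1.65000) / (-0.19722 − 1.09152) = 1.55000 − (0.01972)/(-1.28874) = 1.56530
F(1.56530) = -0.01139
s_3 = 1.56530 − (-0.01139)·(1.56530 − 1.55000) / (-0.01139 − (-0.19722)) = 1.56530 − (-0.00017)/(0.18583) = 1.56624

1.565, 1.566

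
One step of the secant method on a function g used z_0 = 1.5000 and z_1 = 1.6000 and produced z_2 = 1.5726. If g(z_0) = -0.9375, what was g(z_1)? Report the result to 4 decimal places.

The secant line through (1.5000, -0.9375) and (1.6000, g(z_1)) crosses zero at z_2 = 1.5726.
So (1.5000, -0.9375), (1.6000, g(z_1)), (1.5726, 0) are collinear:
g(z_1) = -0.9375 · (1.6000 − 1.5726) / (1.5000 − 1.5726) = -0.9375 · (0.027400)/(-0.072600) = 0.353822

0.3538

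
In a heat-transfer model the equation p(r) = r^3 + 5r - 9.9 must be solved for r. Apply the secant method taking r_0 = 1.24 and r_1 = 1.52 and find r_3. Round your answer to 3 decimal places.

1.414

p(1.24) = -1.79338, p(1.52) = 1.21181
r_2 = 1.52000 − 1.21181·(1.52000 − 1.24000) / (1.21181 − (-1.79338)) = 1.52000 − (0.33931)/(3.00518) = 1.40709
p(1.40709) = -0.07862
r_3 = 1.40709 − (-0.07862)·(1.40709 − 1.52000) / (-0.07862 − 1.21181) = 1.40709 − (0.00888)/(-1.29042) = 1.41397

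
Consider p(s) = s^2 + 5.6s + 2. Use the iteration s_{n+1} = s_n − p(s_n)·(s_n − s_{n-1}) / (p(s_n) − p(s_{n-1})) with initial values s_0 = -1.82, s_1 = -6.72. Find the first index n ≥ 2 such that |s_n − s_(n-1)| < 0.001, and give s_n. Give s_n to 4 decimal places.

n = 8, s_n = -5.2166

p(-1.82) = -4.879600, p(-6.72) = 9.526400
s_2 = -6.720000 − 9.526400·(-4.900000)/(14.406000) = -3.479728;  |Δ| = 3.240272
p(-3.479728) = -5.377970
s_3 = -3.479728 − (-5.377970)·(3.240272)/(-14.904370) = -4.648921;  |Δ| = 1.169193
p(-4.648921) = -2.421491
s_4 = -4.648921 − (-2.421491)·(-1.169193)/(2.956479) = -5.606544;  |Δ| = 0.957623
p(-5.606544) = 2.036687
s_5 = -5.606544 − 2.036687·(-0.957623)/(4.458178) = -5.169061;  |Δ| = 0.437483
p(-5.169061) = -0.227552
s_6 = -5.169061 − (-0.227552)·(0.437483)/(-2.264239) = -5.213027;  |Δ| = 0.043966
p(-5.213027) = -0.017301
s_7 = -5.213027 − (-0.017301)·(-0.043966)/(0.210251) = -5.216645;  |Δ| = 0.003618
p(-5.216645) = 0.000172
s_8 = -5.216645 − 0.000172·(-0.003618)/(0.017474) = -5.216609;  |Δ| = 0.000036
|s_8 − s_7| = 0.000036 < 0.001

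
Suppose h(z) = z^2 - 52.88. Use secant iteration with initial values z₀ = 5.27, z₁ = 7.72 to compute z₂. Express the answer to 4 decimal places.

7.2028

h(5.27) = -25.107100, h(7.72) = 6.718400
z₂ = 7.720000 − 6.718400·(7.720000 − 5.270000) / (6.718400 − (-25.107100)) = 7.720000 − (16.460080)/(31.825500) = 7.202802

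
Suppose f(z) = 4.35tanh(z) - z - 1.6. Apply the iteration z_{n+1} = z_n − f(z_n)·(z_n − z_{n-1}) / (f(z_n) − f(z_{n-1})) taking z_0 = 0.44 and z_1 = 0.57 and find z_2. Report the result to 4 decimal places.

0.5401

f(0.44) = -0.240647, f(0.57) = 0.071813
z_2 = 0.570000 − 0.071813·(0.570000 − 0.440000) / (0.071813 − (-0.240647)) = 0.570000 − (0.009336)/(0.312460) = 0.540122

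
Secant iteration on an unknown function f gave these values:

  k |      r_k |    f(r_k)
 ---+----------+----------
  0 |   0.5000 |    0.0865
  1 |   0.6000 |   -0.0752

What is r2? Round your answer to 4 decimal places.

r2 = 0.6000 − (-0.0752)·(0.6000 − 0.5000) / (-0.0752 − 0.0865)
   = 0.6000 − (-0.007520)/(-0.161700) = 0.553494

0.5535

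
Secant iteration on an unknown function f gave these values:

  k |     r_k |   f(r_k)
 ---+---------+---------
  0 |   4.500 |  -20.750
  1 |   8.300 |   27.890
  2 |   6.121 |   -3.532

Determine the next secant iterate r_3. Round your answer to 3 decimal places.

6.366

r_3 = 6.121 − (-3.532)·(6.121 − 8.300) / (-3.532 − 27.890)
   = 6.121 − (7.69623)/(-31.42200) = 6.36593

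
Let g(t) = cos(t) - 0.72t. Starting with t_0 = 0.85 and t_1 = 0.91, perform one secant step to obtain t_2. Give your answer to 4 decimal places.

0.8822

g(0.85) = 0.047983, g(0.91) = -0.041454
t_2 = 0.910000 − (-0.041454)·(0.910000 − 0.850000) / (-0.041454 − 0.047983) = 0.910000 − (-0.002487)/(-0.089437) = 0.882190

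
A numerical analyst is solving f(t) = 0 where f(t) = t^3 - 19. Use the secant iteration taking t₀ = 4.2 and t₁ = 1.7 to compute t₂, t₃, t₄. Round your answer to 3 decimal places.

f(4.2) = 55.08800, f(1.7) = -14.08700
t₂ = 1.70000 − (-14.08700)·(1.70000 − 4.20000) / (-14.08700 − 55.08800) = 1.70000 − (35.21750)/(-69.17500) = 2.20911
f(2.20911) = -8.21921
t₃ = 2.20911 − (-8.21921)·(2.20911 − 1.70000) / (-8.21921 − (-14.08700)) = 2.20911 − (-4.18446)/(5.86779) = 2.92223
f(2.92223) = 5.95422
t₄ = 2.92223 − 5.95422·(2.92223 − 2.20911) / (5.95422 − (-8.21921)) = 2.92223 − (4.24610)/(14.17343) = 2.62265

2.209, 2.922, 2.623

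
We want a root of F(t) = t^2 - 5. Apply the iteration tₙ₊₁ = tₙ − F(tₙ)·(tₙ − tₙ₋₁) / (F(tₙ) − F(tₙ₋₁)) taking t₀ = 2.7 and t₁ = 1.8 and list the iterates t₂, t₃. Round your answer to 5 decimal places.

2.19111, 2.24098

F(2.7) = 2.2900000, F(1.8) = -1.7600000
t₂ = 1.8000000 − (-1.7600000)·(1.8000000 − 2.7000000) / (-1.7600000 − 2.2900000) = 1.8000000 − (1.5840000)/(-4.0500000) = 2.1911111
F(2.1911111) = -0.1990321
t₃ = 2.1911111 − (-0.1990321)·(2.1911111 − 1.8000000) / (-0.1990321 − (-1.7600000)) = 2.1911111 − (-0.0778437)/(1.5609679) = 2.2409800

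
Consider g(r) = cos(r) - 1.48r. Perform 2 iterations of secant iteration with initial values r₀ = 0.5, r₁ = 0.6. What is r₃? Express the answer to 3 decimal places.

0.569

g(0.5) = 0.13758, g(0.6) = -0.06266
r₂ = 0.60000 − (-0.06266)·(0.60000 − 0.50000) / (-0.06266 − 0.13758) = 0.60000 − (-0.00627)/(-0.20025) = 0.56871
g(0.56871) = 0.00091
r₃ = 0.56871 − 0.00091·(0.56871 − 0.60000) / (0.00091 − (-0.06266)) = 0.56871 − (-0.00003)/(0.06358) = 0.56916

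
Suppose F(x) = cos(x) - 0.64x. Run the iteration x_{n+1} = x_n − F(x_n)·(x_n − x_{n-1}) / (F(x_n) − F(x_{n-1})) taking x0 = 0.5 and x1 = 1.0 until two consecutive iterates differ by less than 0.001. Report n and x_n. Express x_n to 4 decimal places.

n = 4, x_n = 0.9318

F(0.5) = 0.557583, F(1.0) = -0.099698
x2 = 1.000000 − (-0.099698)·(0.500000)/(-0.657280) = 0.924159;  |Δ| = 0.075841
F(0.924159) = 0.011044
x3 = 0.924159 − 0.011044·(-0.075841)/(0.110742) = 0.931723;  |Δ| = 0.007564
F(0.931723) = 0.000150
x4 = 0.931723 − 0.000150·(0.007564)/(-0.010895) = 0.931827;  |Δ| = 0.000104
|x4 − x3| = 0.000104 < 0.001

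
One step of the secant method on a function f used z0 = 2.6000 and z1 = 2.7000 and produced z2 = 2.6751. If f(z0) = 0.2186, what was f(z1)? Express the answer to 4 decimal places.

The secant line through (2.6000, 0.2186) and (2.7000, f(z1)) crosses zero at z2 = 2.6751.
So (2.6000, 0.2186), (2.7000, f(z1)), (2.6751, 0) are collinear:
f(z1) = 0.2186 · (2.7000 − 2.6751) / (2.6000 − 2.6751) = 0.2186 · (0.024900)/(-0.075100) = -0.072479

-0.0725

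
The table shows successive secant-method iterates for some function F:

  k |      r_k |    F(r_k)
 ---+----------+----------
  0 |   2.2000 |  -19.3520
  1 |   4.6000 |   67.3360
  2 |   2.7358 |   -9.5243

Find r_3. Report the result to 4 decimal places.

2.9668

r_3 = 2.7358 − (-9.5243)·(2.7358 − 4.6000) / (-9.5243 − 67.3360)
   = 2.7358 − (17.755200)/(-76.860300) = 2.966806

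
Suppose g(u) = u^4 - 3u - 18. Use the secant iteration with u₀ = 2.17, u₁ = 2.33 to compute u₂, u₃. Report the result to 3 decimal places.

2.225, 2.229

g(2.17) = -2.33626, g(2.33) = 4.48296
u₂ = 2.33000 − 4.48296·(2.33000 − 2.17000) / (4.48296 − (-2.33626)) = 2.33000 − (0.71727)/(6.81922) = 2.22482
g(2.22482) = -0.17387
u₃ = 2.22482 − (-0.17387)·(2.22482 − 2.33000) / (-0.17387 − 4.48296) = 2.22482 − (0.01829)/(-4.65682) = 2.22874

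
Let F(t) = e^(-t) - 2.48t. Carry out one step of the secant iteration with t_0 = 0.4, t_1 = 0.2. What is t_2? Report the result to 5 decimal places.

F(0.4) = -0.3216800, F(0.2) = 0.3227308
t_2 = 0.2000000 − 0.3227308·(0.2000000 − 0.4000000) / (0.3227308 − (-0.3216800)) = 0.2000000 − (-0.0645462)/(0.6444107) = 0.3001631

0.30016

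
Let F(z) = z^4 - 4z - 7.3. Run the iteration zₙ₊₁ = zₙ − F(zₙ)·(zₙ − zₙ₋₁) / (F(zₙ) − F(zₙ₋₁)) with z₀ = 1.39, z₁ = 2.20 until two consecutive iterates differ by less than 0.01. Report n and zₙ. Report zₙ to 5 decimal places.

F(1.39) = -9.1269896, F(2.20) = 7.3256000
z₂ = 2.2000000 − 7.3256000·(0.8100000)/(16.4525896) = 1.8393433;  |Δ| = 0.3606567
F(1.8393433) = -3.2114399
z₃ = 1.8393433 − (-3.2114399)·(-0.3606567)/(-10.5370399) = 1.9492629;  |Δ| = 0.1099196
F(1.9492629) = -0.6598940
z₄ = 1.9492629 − (-0.6598940)·(0.1099196)/(2.5515459) = 1.9776909;  |Δ| = 0.0284280
F(1.9776909) = 0.0872017
z₅ = 1.9776909 − 0.0872017·(0.0284280)/(0.7470957) = 1.9743728;  |Δ| = 0.0033181
|z₅ − z₄| = 0.0033181 < 0.01

n = 5, zₙ = 1.97437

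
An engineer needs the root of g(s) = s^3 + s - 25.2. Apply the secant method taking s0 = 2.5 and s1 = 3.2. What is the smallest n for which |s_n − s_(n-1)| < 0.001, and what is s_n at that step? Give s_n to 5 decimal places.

n = 5, s_n = 2.81816

g(2.5) = -7.0750000, g(3.2) = 10.7680000
s2 = 3.2000000 − 10.7680000·(0.7000000)/(17.8430000) = 2.7775598;  |Δ| = 0.4224402
g(2.7775598) = -0.9940144
s3 = 2.7775598 − (-0.9940144)·(-0.4224402)/(-11.7620144) = 2.8132605;  |Δ| = 0.0357007
g(2.8132605) = -0.1213736
s4 = 2.8132605 − (-0.1213736)·(0.0357007)/(0.8726408) = 2.8182260;  |Δ| = 0.0049655
g(2.8182260) = 0.0016980
s5 = 2.8182260 − 0.0016980·(0.0049655)/(0.1230716) = 2.8181575;  |Δ| = 0.0000685
|s5 − s4| = 0.0000685 < 0.001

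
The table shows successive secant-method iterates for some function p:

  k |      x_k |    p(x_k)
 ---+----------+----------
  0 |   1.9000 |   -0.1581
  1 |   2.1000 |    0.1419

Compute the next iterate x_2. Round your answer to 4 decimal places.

x_2 = 2.1000 − 0.1419·(2.1000 − 1.9000) / (0.1419 − (-0.1581))
   = 2.1000 − (0.028380)/(0.300000) = 2.005400

2.0054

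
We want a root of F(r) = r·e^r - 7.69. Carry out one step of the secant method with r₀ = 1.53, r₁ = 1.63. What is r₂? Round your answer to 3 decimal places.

1.580

F(1.53) = -0.62419, F(1.63) = 0.62932
r₂ = 1.63000 − 0.62932·(1.63000 − 1.53000) / (0.62932 − (-0.62419)) = 1.63000 − (0.06293)/(1.25351) = 1.57980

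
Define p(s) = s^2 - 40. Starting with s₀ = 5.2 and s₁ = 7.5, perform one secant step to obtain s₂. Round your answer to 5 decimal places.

6.22047

p(5.2) = -12.9600000, p(7.5) = 16.2500000
s₂ = 7.5000000 − 16.2500000·(7.5000000 − 5.2000000) / (16.2500000 − (-12.9600000)) = 7.5000000 − (37.3750000)/(29.2100000) = 6.2204724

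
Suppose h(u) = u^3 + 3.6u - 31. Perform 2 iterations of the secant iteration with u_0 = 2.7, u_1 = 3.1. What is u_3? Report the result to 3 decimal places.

h(2.7) = -1.59700, h(3.1) = 9.95100
u_2 = 3.10000 − 9.95100·(3.10000 − 2.70000) / (9.95100 − (-1.59700)) = 3.10000 − (3.98040)/(11.54800) = 2.75532
h(2.75532) = -0.16312
u_3 = 2.75532 − (-0.16312)·(2.75532 − 3.10000) / (-0.16312 − 9.95100) = 2.75532 − (0.05623)/(-10.11412) = 2.76088

2.761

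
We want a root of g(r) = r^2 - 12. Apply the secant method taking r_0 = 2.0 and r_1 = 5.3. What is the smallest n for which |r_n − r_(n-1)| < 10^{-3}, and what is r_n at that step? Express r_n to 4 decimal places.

g(2.0) = -8.000000, g(5.3) = 16.090000
r_2 = 5.300000 − 16.090000·(3.300000)/(24.090000) = 3.095890;  |Δ| = 2.204110
g(3.095890) = -2.415463
r_3 = 3.095890 − (-2.415463)·(-2.204110)/(-18.505463) = 3.383586;  |Δ| = 0.287696
g(3.383586) = -0.551344
r_4 = 3.383586 − (-0.551344)·(0.287696)/(1.864118) = 3.468677;  |Δ| = 0.085091
g(3.468677) = 0.031721
r_5 = 3.468677 − 0.031721·(0.085091)/(0.583065) = 3.464048;  |Δ| = 0.004629
g(3.464048) = -0.000372
r_6 = 3.464048 − (-0.000372)·(-0.004629)/(-0.032093) = 3.464102;  |Δ| = 0.000054
|r_6 − r_5| = 0.000054 < 10^{-3}

n = 6, r_n = 3.4641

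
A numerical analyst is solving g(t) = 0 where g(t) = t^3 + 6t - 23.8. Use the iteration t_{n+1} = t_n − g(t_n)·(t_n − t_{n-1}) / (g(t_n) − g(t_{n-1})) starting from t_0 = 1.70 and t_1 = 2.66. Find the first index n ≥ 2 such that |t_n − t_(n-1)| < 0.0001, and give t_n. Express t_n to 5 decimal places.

g(1.70) = -8.6870000, g(2.66) = 10.9810960
t_2 = 2.6600000 − 10.9810960·(0.9600000)/(19.6680960) = 2.1240126;  |Δ| = 0.5359874
g(2.1240126) = -1.4735918
t_3 = 2.1240126 − (-1.4735918)·(-0.5359874)/(-12.4546878) = 2.1874286;  |Δ| = 0.0634160
g(2.1874286) = -0.2089243
t_4 = 2.1874286 − (-0.2089243)·(0.0634160)/(1.2646675) = 2.1979050;  |Δ| = 0.0104764
g(2.1979050) = 0.0050391
t_5 = 2.1979050 − 0.0050391·(0.0104764)/(0.2139634) = 2.1976582;  |Δ| = 0.0002467
g(2.1976582) = -0.0000166
t_6 = 2.1976582 − (-0.0000166)·(-0.0002467)/(-0.0050557) = 2.1976591;  |Δ| = 0.0000008
|t_6 − t_5| = 0.0000008 < 0.0001

n = 6, t_n = 2.19766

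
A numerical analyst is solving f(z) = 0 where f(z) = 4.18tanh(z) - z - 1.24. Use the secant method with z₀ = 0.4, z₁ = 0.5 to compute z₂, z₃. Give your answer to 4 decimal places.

0.4213, 0.4203

f(0.4) = -0.051813, f(0.5) = 0.191650
z₂ = 0.500000 − 0.191650·(0.500000 − 0.400000) / (0.191650 − (-0.051813)) = 0.500000 − (0.019165)/(0.243463) = 0.421282
f(0.421282) = 0.002399
z₃ = 0.421282 − 0.002399·(0.421282 − 0.500000) / (0.002399 − 0.191650) = 0.421282 − (-0.000189)/(-0.189251) = 0.420284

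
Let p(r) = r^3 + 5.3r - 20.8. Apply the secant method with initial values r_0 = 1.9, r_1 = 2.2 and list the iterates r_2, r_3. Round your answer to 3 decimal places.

2.116, 2.122

p(1.9) = -3.87100, p(2.2) = 1.50800
r_2 = 2.20000 − 1.50800·(2.20000 − 1.90000) / (1.50800 − (-3.87100)) = 2.20000 − (0.45240)/(5.37900) = 2.11590
p(2.11590) = -0.11287
r_3 = 2.11590 − (-0.11287)·(2.11590 − 2.20000) / (-0.11287 − 1.50800) = 2.11590 − (0.00949)/(-1.62087) = 2.12175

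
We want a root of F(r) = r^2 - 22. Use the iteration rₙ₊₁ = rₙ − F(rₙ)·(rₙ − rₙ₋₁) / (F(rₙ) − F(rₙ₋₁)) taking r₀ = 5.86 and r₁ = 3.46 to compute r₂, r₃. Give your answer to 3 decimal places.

4.536, 4.714

F(5.86) = 12.33960, F(3.46) = -10.02840
r₂ = 3.46000 − (-10.02840)·(3.46000 − 5.86000) / (-10.02840 − 12.33960) = 3.46000 − (24.06816)/(-22.36800) = 4.53601
F(4.53601) = -1.42463
r₃ = 4.53601 − (-1.42463)·(4.53601 − 3.46000) / (-1.42463 − (-10.02840)) = 4.53601 − (-1.53291)/(8.60377) = 4.71418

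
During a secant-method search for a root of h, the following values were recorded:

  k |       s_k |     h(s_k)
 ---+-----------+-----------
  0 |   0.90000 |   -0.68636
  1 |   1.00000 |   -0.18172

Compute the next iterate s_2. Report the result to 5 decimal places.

1.03601

s_2 = 1.00000 − (-0.18172)·(1.00000 − 0.90000) / (-0.18172 − (-0.68636))
   = 1.00000 − (-0.0181720)/(0.5046400) = 1.0360098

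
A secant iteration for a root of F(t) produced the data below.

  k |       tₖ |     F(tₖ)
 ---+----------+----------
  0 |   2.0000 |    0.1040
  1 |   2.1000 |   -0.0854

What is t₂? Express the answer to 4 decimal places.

2.0549

t₂ = 2.1000 − (-0.0854)·(2.1000 − 2.0000) / (-0.0854 − 0.1040)
   = 2.1000 − (-0.008540)/(-0.189400) = 2.054910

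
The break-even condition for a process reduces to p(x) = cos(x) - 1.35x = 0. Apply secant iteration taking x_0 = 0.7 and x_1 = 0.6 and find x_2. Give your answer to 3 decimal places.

p(0.7) = -0.18016, p(0.6) = 0.01534
x_2 = 0.60000 − 0.01534·(0.60000 − 0.70000) / (0.01534 − (-0.18016)) = 0.60000 − (-0.00153)/(0.19549) = 0.60784

0.608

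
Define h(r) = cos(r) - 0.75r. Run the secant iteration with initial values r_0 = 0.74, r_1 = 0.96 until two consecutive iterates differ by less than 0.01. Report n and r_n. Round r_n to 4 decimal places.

n = 3, r_n = 0.8649

h(0.74) = 0.183469, h(0.96) = -0.146480
r_2 = 0.960000 − (-0.146480)·(0.220000)/(-0.329949) = 0.862331;  |Δ| = 0.097669
h(0.862331) = 0.003920
r_3 = 0.862331 − 0.003920·(-0.097669)/(0.150400) = 0.864877;  |Δ| = 0.002546
|r_3 − r_2| = 0.002546 < 0.01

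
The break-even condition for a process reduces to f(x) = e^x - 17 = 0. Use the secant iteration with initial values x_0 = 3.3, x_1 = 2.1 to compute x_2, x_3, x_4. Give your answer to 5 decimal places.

f(3.3) = 10.1126389, f(2.1) = -8.8338301
x_2 = 2.1000000 − (-8.8338301)·(2.1000000 − 3.3000000) / (-8.8338301 − 10.1126389) = 2.1000000 − (10.6005961)/(-18.9464690) = 2.6595025
f(2.6595025) = -2.7108220
x_3 = 2.6595025 − (-2.7108220)·(2.6595025 − 2.1000000) / (-2.7108220 − (-8.8338301)) = 2.6595025 − (-1.5167116)/(6.1230080) = 2.9072094
f(2.9072094) = 1.3056437
x_4 = 2.9072094 − 1.3056437·(2.9072094 − 2.6595025) / (1.3056437 − (-2.7108220)) = 2.9072094 − (0.3234170)/(4.0164657) = 2.8266866

2.65950, 2.90721, 2.82669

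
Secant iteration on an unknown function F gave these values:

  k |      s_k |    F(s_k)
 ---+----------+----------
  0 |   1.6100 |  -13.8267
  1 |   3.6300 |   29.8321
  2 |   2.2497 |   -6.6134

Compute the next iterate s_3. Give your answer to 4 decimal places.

2.5002

s_3 = 2.2497 − (-6.6134)·(2.2497 − 3.6300) / (-6.6134 − 29.8321)
   = 2.2497 − (9.128476)/(-36.445500) = 2.500169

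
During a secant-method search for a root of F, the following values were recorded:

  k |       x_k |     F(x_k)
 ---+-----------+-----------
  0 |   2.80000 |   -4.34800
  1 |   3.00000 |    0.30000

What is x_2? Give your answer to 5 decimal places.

x_2 = 3.00000 − 0.30000·(3.00000 − 2.80000) / (0.30000 − (-4.34800))
   = 3.00000 − (0.0600000)/(4.6480000) = 2.9870912

2.98709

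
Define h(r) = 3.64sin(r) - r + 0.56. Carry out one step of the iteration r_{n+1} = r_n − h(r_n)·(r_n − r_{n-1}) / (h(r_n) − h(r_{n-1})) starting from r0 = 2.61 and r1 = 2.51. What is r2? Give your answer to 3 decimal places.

h(2.61) = -0.20486, h(2.51) = 0.19917
r2 = 2.51000 − 0.19917·(2.51000 − 2.61000) / (0.19917 − (-0.20486)) = 2.51000 − (-0.01992)/(0.40403) = 2.55930

2.559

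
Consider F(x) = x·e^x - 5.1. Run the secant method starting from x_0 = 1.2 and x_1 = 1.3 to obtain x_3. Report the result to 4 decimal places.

1.3379

F(1.2) = -1.115860, F(1.3) = -0.329914
x_2 = 1.300000 − (-0.329914)·(1.300000 − 1.200000) / (-0.329914 − (-1.115860)) = 1.300000 − (-0.032991)/(0.785945) = 1.341977
F(1.341977) = 0.035209
x_3 = 1.341977 − 0.035209·(1.341977 − 1.300000) / (0.035209 − (-0.329914)) = 1.341977 − (0.001478)/(0.365123) = 1.337929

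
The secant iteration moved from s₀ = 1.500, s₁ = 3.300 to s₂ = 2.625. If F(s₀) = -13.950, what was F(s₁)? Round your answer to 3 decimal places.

8.370

The secant line through (1.500, -13.950) and (3.300, F(s₁)) crosses zero at s₂ = 2.625.
So (1.500, -13.950), (3.300, F(s₁)), (2.625, 0) are collinear:
F(s₁) = -13.950 · (3.300 − 2.625) / (1.500 − 2.625) = -13.950 · (0.67500)/(-1.12500) = 8.37000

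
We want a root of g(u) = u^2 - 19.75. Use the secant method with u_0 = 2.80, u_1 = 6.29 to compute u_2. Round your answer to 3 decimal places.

4.110

g(2.80) = -11.91000, g(6.29) = 19.81410
u_2 = 6.29000 − 19.81410·(6.29000 − 2.80000) / (19.81410 − (-11.91000)) = 6.29000 − (69.15121)/(31.72410) = 4.11023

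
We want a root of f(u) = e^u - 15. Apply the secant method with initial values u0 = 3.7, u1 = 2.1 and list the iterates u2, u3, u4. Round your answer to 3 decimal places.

2.439, 2.803, 2.695

f(3.7) = 25.44730, f(2.1) = -6.83383
u2 = 2.10000 − (-6.83383)·(2.10000 − 3.70000) / (-6.83383 − 25.44730) = 2.10000 − (10.93413)/(-32.28113) = 2.43872
f(2.43872) = -3.54168
u3 = 2.43872 − (-3.54168)·(2.43872 − 2.10000) / (-3.54168 − (-6.83383)) = 2.43872 − (-1.19962)/(3.29215) = 2.80311
f(2.80311) = 1.49579
u4 = 2.80311 − 1.49579·(2.80311 − 2.43872) / (1.49579 − (-3.54168)) = 2.80311 − (0.54505)/(5.03748) = 2.69491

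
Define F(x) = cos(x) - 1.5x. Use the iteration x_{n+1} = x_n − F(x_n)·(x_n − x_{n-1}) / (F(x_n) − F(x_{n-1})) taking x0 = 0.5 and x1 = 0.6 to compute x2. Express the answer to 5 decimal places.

0.56308

F(0.5) = 0.1275826, F(0.6) = -0.0746644
x2 = 0.6000000 − (-0.0746644)·(0.6000000 − 0.5000000) / (-0.0746644 − 0.1275826) = 0.6000000 − (-0.0074664)/(-0.2022469) = 0.5630826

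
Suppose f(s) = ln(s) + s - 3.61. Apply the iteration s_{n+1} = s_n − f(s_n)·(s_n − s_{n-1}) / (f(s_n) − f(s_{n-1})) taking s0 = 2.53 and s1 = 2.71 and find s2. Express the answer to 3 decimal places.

f(2.53) = -0.15178, f(2.71) = 0.09695
s2 = 2.71000 − 0.09695·(2.71000 − 2.53000) / (0.09695 − (-0.15178)) = 2.71000 − (0.01745)/(0.24873) = 2.63984

2.640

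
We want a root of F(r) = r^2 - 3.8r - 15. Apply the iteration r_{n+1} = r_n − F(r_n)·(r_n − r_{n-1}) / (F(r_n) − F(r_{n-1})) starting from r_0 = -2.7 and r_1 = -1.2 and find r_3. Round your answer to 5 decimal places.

-2.42136

F(-2.7) = 2.5500000, F(-1.2) = -9.0000000
r_2 = -1.2000000 − (-9.0000000)·(-1.2000000 − (-2.7000000)) / (-9.0000000 − 2.5500000) = -1.2000000 − (-13.5000000)/(-11.5500000) = -2.3688312
F(-2.3688312) = -0.3870805
r_3 = -2.3688312 − (-0.3870805)·(-2.3688312 − (-1.2000000)) / (-0.3870805 − (-9.0000000)) = -2.3688312 − (0.4524317)/(8.6129195) = -2.4213606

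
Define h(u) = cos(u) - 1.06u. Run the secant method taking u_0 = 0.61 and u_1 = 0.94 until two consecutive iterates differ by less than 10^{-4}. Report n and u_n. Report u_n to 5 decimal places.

h(0.61) = 0.1730480, h(0.94) = -0.4066120
u_2 = 0.9400000 − (-0.4066120)·(0.3300000)/(-0.5796600) = 0.7085161;  |Δ| = 0.2314839
h(0.7085161) = 0.0083012
u_3 = 0.7085161 − 0.0083012·(-0.2314839)/(0.4149132) = 0.7131474;  |Δ| = 0.0046313
h(0.7131474) = 0.0003702
u_4 = 0.7131474 − 0.0003702·(0.0046313)/(-0.0079310) = 0.7133636;  |Δ| = 0.0002162
h(0.7133636) = -0.0000004
u_5 = 0.7133636 − (-0.0000004)·(0.0002162)/(-0.0003706) = 0.7133634;  |Δ| = 0.0000002
|u_5 − u_4| = 0.0000002 < 10^{-4}

n = 5, u_n = 0.71336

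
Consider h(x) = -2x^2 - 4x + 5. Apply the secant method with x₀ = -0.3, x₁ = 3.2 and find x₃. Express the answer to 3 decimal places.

0.636

h(-0.3) = 6.02000, h(3.2) = -28.28000
x₂ = 3.20000 − (-28.28000)·(3.20000 − (-0.30000)) / (-28.28000 − 6.02000) = 3.20000 − (-98.98000)/(-34.30000) = 0.31429
h(0.31429) = 3.54531
x₃ = 0.31429 − 3.54531·(0.31429 − 3.20000) / (3.54531 − (-28.28000)) = 0.31429 − (-10.23074)/(31.82531) = 0.63575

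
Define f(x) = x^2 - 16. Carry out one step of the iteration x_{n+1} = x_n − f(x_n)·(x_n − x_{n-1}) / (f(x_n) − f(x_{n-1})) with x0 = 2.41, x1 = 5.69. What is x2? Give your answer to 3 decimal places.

3.668

f(2.41) = -10.19190, f(5.69) = 16.37610
x2 = 5.69000 − 16.37610·(5.69000 − 2.41000) / (16.37610 − (-10.19190)) = 5.69000 − (53.71361)/(26.56800) = 3.66826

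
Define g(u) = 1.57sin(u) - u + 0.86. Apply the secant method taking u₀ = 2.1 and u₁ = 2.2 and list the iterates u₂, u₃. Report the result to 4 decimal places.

g(2.1) = 0.115239, g(2.2) = -0.070661
u₂ = 2.200000 − (-0.070661)·(2.200000 − 2.100000) / (-0.070661 − 0.115239) = 2.200000 − (-0.007066)/(-0.185899) = 2.161990
g(2.161990) = 0.001544
u₃ = 2.161990 − 0.001544·(2.161990 − 2.200000) / (0.001544 − (-0.070661)) = 2.161990 − (-0.000059)/(0.072204) = 2.162802

2.1620, 2.1628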